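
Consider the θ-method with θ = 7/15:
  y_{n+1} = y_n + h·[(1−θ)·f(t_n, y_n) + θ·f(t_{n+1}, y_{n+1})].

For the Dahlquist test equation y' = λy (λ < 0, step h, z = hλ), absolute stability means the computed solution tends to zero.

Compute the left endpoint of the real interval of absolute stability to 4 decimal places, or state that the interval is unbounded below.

Test eqn y'=λy, z=hλ:
  y_{n+1} = y_n + z·[8/15·y_n + 7/15·y_{n+1}] ⇒ (1 − 7/15z)y_{n+1} = (1 + 8/15z)y_n
  Hence R(z) = (1 + 8/15z)/(1 − 7/15z).

Find x<0 with |R(x)|<1.
x=-1.41: |R|=0.1496
R=−1: 1+8/15x = −1+7/15x ⇒ -1/15x=2 ⇒ x=2/(-1/15)=-30.0000
Confirm numerically:
  x=-26.478: |R|=0.98242 <1
  x=-19.953: |R|=0.93504 <1
  x=-18.401: |R|=0.91934 <1
  x=-30.505: |R|=1.00221 >1
  x=-30.287: |R|=1.00126 >1
  x=-30.131: |R|=1.00058 >1
Stable set (-30.0000, 0).

left endpoint -30.0000.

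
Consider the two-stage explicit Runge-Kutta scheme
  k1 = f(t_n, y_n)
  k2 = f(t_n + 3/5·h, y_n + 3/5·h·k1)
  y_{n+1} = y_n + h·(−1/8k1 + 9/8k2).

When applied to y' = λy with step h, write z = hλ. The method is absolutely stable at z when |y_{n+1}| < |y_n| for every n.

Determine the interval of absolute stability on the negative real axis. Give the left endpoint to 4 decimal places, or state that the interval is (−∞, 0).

Set f=λy, z=hλ:
  k1=λy_n ⇒ h·k1=z·y_n;  k2=λ(1+3/5z)y_n ⇒ h·k2=z(1+3/5z)y_n
  y_{n+1}/y_n = 1 − 1/8z + 9/8z(1+3/5z) = 1 + z + 27/40z²
  so R(z) = 1 + z + 27/40z².

Need |R(x)|<1, x<0.
x=-1.75: |R|=1.3172
R=1: x+27/40x²=0 ⇒ x=−40/27=-1.4815; min R=1−1/(4·27/40)=0.6296>−1
Confirm numerically:
  x=-1.417: |R|=0.93833 <1
  x=-1.149: |R|=0.74214 <1
  x=-0.883: |R|=0.64329 <1
  x=-1.871: |R|=1.49193 >1
  x=-1.841: |R|=1.44676 >1
  x=-1.797: |R|=1.38272 >1
Interval (-1.4815, 0).

z∈(-1.4815,0).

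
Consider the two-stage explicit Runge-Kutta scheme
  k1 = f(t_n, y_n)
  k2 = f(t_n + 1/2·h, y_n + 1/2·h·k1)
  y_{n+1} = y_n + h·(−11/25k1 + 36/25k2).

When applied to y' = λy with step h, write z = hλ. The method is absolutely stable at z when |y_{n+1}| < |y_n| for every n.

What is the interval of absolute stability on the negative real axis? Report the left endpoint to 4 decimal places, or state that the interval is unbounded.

On y'=λy, z=hλ:
  k1=λy_n ⇒ h·k1=z·y_n;  k2=λ(1+1/2z)y_n ⇒ h·k2=z(1+1/2z)y_n
  y_{n+1}/y_n = 1 − 11/25z + 36/25z(1+1/2z) = 1 + z + 18/25z²
  ⇒ R(z) = 1 + z + 18/25z².

Find x<0 with |R(x)|<1.
x=-1.28: |R|=0.8996
R=1: x+18/25x²=0 ⇒ x=−25/18=-1.3889; min R=1−1/(4·18/25)=0.6528>−1
Confirm numerically:
  x=-1.334: |R|=0.94728 <1
  x=-0.946: |R|=0.69834 <1
  x=-0.894: |R|=0.68145 <1
  x=-0.580: |R|=0.66221 <1
  x=-1.696: |R|=1.37502 >1
  x=-1.676: |R|=1.34646 >1
  x=-1.466: |R|=1.08139 >1
So |R|<1 on (-1.3889, 0).

z∈(-1.3889,0).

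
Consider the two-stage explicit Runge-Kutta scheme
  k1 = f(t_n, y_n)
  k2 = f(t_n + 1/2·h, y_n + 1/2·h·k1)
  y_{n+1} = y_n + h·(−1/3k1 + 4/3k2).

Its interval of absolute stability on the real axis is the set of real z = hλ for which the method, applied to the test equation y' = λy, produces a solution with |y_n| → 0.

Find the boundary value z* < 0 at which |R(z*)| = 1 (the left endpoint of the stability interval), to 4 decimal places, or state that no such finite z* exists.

left endpoint -1.5000.

On y'=λy, z=hλ:
  k1=λy_n ⇒ h·k1=z·y_n;  k2=λ(1+1/2z)y_n ⇒ h·k2=z(1+1/2z)y_n
  y_{n+1}/y_n = 1 − 1/3z + 4/3z(1+1/2z) = 1 + z + 2/3z²
  ⇒ R(z) = 1 + z + 2/3z².

Solve |R(x)|<1 on ℝ⁻.
x=-0.96: |R|=0.6544
R=1: x+2/3x²=0 ⇒ x=−3/2=-1.5000; min R=1−1/(4·2/3)=0.6250>−1
Confirm numerically:
  x=-1.412: |R|=0.91716 <1
  x=-1.382: |R|=0.89128 <1
  x=-1.341: |R|=0.85785 <1
  x=-1.705: |R|=1.23302 >1
  x=-1.587: |R|=1.09205 >1
Stable set (-1.5000, 0).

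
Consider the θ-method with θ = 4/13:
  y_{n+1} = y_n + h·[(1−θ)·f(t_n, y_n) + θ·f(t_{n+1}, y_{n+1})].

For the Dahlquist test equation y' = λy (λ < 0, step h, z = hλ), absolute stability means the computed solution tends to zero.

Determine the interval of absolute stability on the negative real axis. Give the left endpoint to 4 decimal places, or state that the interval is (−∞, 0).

Set f=λy, z=hλ:
  y_{n+1} = y_n + z·[9/13·y_n + 4/13·y_{n+1}] ⇒ (1 − 4/13z)y_{n+1} = (1 + 9/13z)y_n
  so R(z) = (1 + 9/13z)/(1 − 4/13z).

Solve |R(x)|<1 on ℝ⁻.
x=-0.96: |R|=0.2589
R=−1: 1+9/13x = −1+4/13x ⇒ -5/13x=2 ⇒ x=2/(-5/13)=-5.2000
Confirm numerically:
  x=-4.786: |R|=0.93560 <1
  x=-2.623: |R|=0.45152 <1
  x=-2.455: |R|=0.39855 <1
  x=-5.788: |R|=1.08132 >1
  x=-5.592: |R|=1.05542 >1
  x=-5.305: |R|=1.01534 >1
Stable set (-5.2000, 0).

z∈(-5.2000,0).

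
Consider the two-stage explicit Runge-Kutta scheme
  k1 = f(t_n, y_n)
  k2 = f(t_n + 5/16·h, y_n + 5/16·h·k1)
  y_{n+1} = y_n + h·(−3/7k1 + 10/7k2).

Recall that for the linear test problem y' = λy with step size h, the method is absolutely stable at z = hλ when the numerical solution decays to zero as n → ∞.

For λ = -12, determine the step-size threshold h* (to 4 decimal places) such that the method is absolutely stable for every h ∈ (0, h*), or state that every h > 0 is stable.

(-2.2400,0); λ=-12 ⇒ h* = (56/25)/12 = 0.1867.

With y'=λy (z=hλ):
  k1=λy_n ⇒ h·k1=z·y_n;  k2=λ(1+5/16z)y_n ⇒ h·k2=z(1+5/16z)y_n
  y_{n+1}/y_n = 1 − 3/7z + 10/7z(1+5/16z) = 1 + z + 25/56z²
  so R(z) = 1 + z + 25/56z².

Boundary: |R(x)|=1, x<0.
x=-1.31: |R|=0.4561
R=1: x+25/56x²=0 ⇒ x=−56/25=-2.2400; min R=1−1/(4·25/56)=0.4400>−1
Confirm numerically:
  x=-2.049: |R|=0.82529 <1
  x=-1.898: |R|=0.71022 <1
  x=-1.834: |R|=0.66759 <1
  x=-1.570: |R|=0.53040 <1
  x=-2.622: |R|=1.44714 >1
  x=-2.295: |R|=1.05635 >1
Interval (-2.2400, 0).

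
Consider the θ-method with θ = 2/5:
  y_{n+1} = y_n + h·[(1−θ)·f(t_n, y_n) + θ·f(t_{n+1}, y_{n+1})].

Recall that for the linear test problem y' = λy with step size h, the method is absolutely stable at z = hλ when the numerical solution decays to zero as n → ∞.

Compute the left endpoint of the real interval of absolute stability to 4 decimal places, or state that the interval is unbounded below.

left endpoint -10.0000.

With y'=λy (z=hλ):
  y_{n+1} = y_n + z·[3/5·y_n + 2/5·y_{n+1}] ⇒ (1 − 2/5z)y_{n+1} = (1 + 3/5z)y_n
  so R(z) = (1 + 3/5z)/(1 − 2/5z).

Need |R(x)|<1, x<0.
x=-0.87: |R|=0.3546
R=−1: 1+3/5x = −1+2/5x ⇒ -1/5x=2 ⇒ x=2/(-1/5)=-10.0000
Confirm numerically:
  x=-9.119: |R|=0.96209 <1
  x=-8.307: |R|=0.92167 <1
  x=-6.167: |R|=0.77887 <1
  x=-5.151: |R|=0.68311 <1
  x=-10.558: |R|=1.02137 >1
  x=-10.103: |R|=1.00409 >1
  x=-10.101: |R|=1.00401 >1
Interval (-10.0000, 0).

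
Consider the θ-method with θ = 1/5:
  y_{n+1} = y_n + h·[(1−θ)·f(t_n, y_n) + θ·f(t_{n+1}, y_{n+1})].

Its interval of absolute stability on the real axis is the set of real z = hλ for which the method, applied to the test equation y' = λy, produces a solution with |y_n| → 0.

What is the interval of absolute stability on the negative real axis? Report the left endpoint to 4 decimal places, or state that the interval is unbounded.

On y'=λy, z=hλ:
  y_{n+1} = y_n + z·[4/5·y_n + 1/5·y_{n+1}] ⇒ (1 − 1/5z)y_{n+1} = (1 + 4/5z)y_n
  Hence R(z) = (1 + 4/5z)/(1 − 1/5z).

Solve |R(x)|<1 on ℝ⁻.
x=-1.33: |R|=0.0506
R=−1: 1+4/5x = −1+1/5x ⇒ -3/5x=2 ⇒ x=2/(-3/5)=-3.3333
Confirm numerically:
  x=-3.110: |R|=0.91739 <1
  x=-2.157: |R|=0.50692 <1
  x=-2.081: |R|=0.46943 <1
  x=-1.404: |R|=0.09619 <1
  x=-3.733: |R|=1.13730 >1
  x=-3.620: |R|=1.09977 >1
  x=-3.604: |R|=1.09437 >1
Stable set (-3.3333, 0).

z∈(-3.3333,0).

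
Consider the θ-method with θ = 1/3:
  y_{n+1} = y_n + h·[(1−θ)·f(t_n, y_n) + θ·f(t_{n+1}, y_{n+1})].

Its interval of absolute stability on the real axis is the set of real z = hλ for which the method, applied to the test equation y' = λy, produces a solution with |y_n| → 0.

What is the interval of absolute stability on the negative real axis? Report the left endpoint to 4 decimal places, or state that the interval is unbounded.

(-6.0000, 0).

On y'=λy, z=hλ:
  y_{n+1} = y_n + z·[2/3·y_n + 1/3·y_{n+1}] ⇒ (1 − 1/3z)y_{n+1} = (1 + 2/3z)y_n
  ⇒ R(z) = (1 + 2/3z)/(1 − 1/3z).

Need |R(x)|<1, x<0.
x=-1.06: |R|=0.2167
R=−1: 1+2/3x = −1+1/3x ⇒ -1/3x=2 ⇒ x=2/(-1/3)=-6.0000
Confirm numerically:
  x=-5.423: |R|=0.93150 <1
  x=-3.713: |R|=0.65932 <1
  x=-3.669: |R|=0.65047 <1
  x=-6.237: |R|=1.02566 >1
  x=-6.222: |R|=1.02407 >1
  x=-6.198: |R|=1.02153 >1
Interval (-6.0000, 0).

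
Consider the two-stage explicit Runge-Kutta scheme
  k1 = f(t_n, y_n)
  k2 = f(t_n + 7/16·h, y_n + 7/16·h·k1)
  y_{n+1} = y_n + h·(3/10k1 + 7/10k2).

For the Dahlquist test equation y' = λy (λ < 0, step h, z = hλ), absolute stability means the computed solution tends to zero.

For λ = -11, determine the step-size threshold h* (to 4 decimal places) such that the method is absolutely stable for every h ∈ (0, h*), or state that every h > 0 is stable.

Test eqn y'=λy, z=hλ:
  k1=λy_n ⇒ h·k1=z·y_n;  k2=λ(1+7/16z)y_n ⇒ h·k2=z(1+7/16z)y_n
  y_{n+1}/y_n = 1 + 3/10z + 7/10z(1+7/16z) = 1 + z + 49/160z²
  ⇒ R(z) = 1 + z + 49/160z².

Find x<0 with |R(x)|<1.
x=-1.26: |R|=0.2262
R=1: x+49/160x²=0 ⇒ x=−160/49=-3.2653; min R=1−1/(4·49/160)=0.1837>−1
Confirm numerically:
  x=-3.145: |R|=0.88413 <1
  x=-2.652: |R|=0.50189 <1
  x=-1.499: |R|=0.18914 <1
  x=-3.854: |R|=1.69483 >1
  x=-3.850: |R|=1.68939 >1
  x=-3.295: |R|=1.02996 >1
So |R|<1 on (-3.2653, 0).

(-3.2653,0); λ=-11 ⇒ h* = (160/49)/11 = 0.2968.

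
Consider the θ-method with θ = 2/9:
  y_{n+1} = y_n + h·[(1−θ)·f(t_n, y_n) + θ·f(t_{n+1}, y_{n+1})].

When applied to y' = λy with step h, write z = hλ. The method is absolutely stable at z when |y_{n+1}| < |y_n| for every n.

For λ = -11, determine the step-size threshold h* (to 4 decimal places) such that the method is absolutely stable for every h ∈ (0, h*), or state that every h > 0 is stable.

(-3.6000,0); λ=-11 ⇒ h* = (18/5)/11 = 0.3273.

Set f=λy, z=hλ:
  y_{n+1} = y_n + z·[7/9·y_n + 2/9·y_{n+1}] ⇒ (1 − 2/9z)y_{n+1} = (1 + 7/9z)y_n
  R(z) = (1 + 7/9z)/(1 − 2/9z).

Find x<0 with |R(x)|<1.
x=-1.37: |R|=0.0503
R=−1: 1+7/9x = −1+2/9x ⇒ -5/9x=2 ⇒ x=2/(-5/9)=-3.6000
Confirm numerically:
  x=-3.029: |R|=0.81040 <1
  x=-2.555: |R|=0.62970 <1
  x=-2.048: |R|=0.40745 <1
  x=-1.809: |R|=0.29030 <1
  x=-4.200: |R|=1.17241 >1
  x=-3.742: |R|=1.04307 >1
Stable set (-3.6000, 0).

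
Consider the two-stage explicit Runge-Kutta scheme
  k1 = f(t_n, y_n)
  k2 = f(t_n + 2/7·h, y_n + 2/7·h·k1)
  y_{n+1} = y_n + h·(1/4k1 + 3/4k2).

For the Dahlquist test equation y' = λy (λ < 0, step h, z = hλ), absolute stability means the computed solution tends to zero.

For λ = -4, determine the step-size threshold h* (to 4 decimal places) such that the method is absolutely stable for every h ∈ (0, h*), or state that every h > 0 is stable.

(-4.6667,0); λ=-4 ⇒ h* = (14/3)/4 = 1.1667.

Set f=λy, z=hλ:
  k1=λy_n ⇒ h·k1=z·y_n;  k2=λ(1+2/7z)y_n ⇒ h·k2=z(1+2/7z)y_n
  y_{n+1}/y_n = 1 + 1/4z + 3/4z(1+2/7z) = 1 + z + 3/14z²
  so R(z) = 1 + z + 3/14z².

Need |R(x)|<1, x<0.
x=-1.43: |R|=0.0082
R=1: x+3/14x²=0 ⇒ x=−14/3=-4.6667; min R=1−1/(4·3/14)=-0.1667>−1
Confirm numerically:
  x=-4.631: |R|=0.96461 <1
  x=-4.559: |R|=0.89482 <1
  x=-4.216: |R|=0.59285 <1
  x=-3.912: |R|=0.36737 <1
  x=-5.181: |R|=1.57102 >1
  x=-4.865: |R|=1.20676 >1
  x=-4.783: |R|=1.11923 >1
Stable set (-4.6667, 0).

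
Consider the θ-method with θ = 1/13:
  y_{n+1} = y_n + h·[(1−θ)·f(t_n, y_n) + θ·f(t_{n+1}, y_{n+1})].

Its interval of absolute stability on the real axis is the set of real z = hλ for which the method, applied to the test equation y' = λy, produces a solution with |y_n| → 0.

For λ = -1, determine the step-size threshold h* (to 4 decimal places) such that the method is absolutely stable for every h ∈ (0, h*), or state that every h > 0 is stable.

(-2.3636,0); λ=-1 ⇒ h* = (26/11)/1 = 2.3636.

Test eqn y'=λy, z=hλ:
  y_{n+1} = y_n + z·[12/13·y_n + 1/13·y_{n+1}] ⇒ (1 − 1/13z)y_{n+1} = (1 + 12/13z)y_n
  so R(z) = (1 + 12/13z)/(1 − 1/13z).

Need |R(x)|<1, x<0.
x=-0.47: |R|=0.5464
R=−1: 1+12/13x = −1+1/13x ⇒ -11/13x=2 ⇒ x=2/(-11/13)=-2.3636
Confirm numerically:
  x=-2.334: |R|=0.97874 <1
  x=-1.748: |R|=0.54082 <1
  x=-1.537: |R|=0.37449 <1
  x=-2.958: |R|=1.40970 >1
  x=-2.667: |R|=1.21300 >1
Interval (-2.3636, 0).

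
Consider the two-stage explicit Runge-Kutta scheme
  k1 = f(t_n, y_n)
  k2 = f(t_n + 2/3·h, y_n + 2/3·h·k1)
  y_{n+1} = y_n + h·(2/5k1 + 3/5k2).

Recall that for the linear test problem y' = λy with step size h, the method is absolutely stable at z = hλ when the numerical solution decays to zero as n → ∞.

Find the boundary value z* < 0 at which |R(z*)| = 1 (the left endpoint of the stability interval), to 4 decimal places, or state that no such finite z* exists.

With y'=λy (z=hλ):
  k1=λy_n ⇒ h·k1=z·y_n;  k2=λ(1+2/3z)y_n ⇒ h·k2=z(1+2/3z)y_n
  y_{n+1}/y_n = 1 + 2/5z + 3/5z(1+2/3z) = 1 + z + 2/5z²
  Hence R(z) = 1 + z + 2/5z².

Need |R(x)|<1, x<0.
x=-1.68: |R|=0.4490
R=1: x+2/5x²=0 ⇒ x=−5/2=-2.5000; min R=1−1/(4·2/5)=0.3750>−1
Confirm numerically:
  x=-2.022: |R|=0.61339 <1
  x=-1.590: |R|=0.42124 <1
  x=-1.535: |R|=0.40749 <1
  x=-2.907: |R|=1.47326 >1
  x=-2.842: |R|=1.38879 >1
Stable set (-2.5000, 0).

z* = -2.5000.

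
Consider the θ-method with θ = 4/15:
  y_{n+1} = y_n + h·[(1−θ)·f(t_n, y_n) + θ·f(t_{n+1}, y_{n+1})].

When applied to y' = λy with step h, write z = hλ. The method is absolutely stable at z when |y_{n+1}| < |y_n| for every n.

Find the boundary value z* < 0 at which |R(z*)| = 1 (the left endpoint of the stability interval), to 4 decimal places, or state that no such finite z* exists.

left endpoint -4.2857.

Set f=λy, z=hλ:
  y_{n+1} = y_n + z·[11/15·y_n + 4/15·y_{n+1}] ⇒ (1 − 4/15z)y_{n+1} = (1 + 11/15z)y_n
  so R(z) = (1 + 11/15z)/(1 − 4/15z).

Need |R(x)|<1, x<0.
x=-0.67: |R|=0.4316
R=−1: 1+11/15x = −1+4/15x ⇒ -7/15x=2 ⇒ x=2/(-7/15)=-4.2857
Confirm numerically:
  x=-4.185: |R|=0.97779 <1
  x=-3.269: |R|=0.74651 <1
  x=-2.856: |R|=0.62125 <1
  x=-4.851: |R|=1.11502 >1
  x=-4.521: |R|=1.04978 >1
So |R|<1 on (-4.2857, 0).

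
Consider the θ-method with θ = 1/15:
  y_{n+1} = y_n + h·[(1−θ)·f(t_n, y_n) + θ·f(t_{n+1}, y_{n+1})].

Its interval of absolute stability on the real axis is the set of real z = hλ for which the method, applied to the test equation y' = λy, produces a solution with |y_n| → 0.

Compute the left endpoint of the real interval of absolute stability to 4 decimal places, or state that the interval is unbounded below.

With y'=λy (z=hλ):
  y_{n+1} = y_n + z·[14/15·y_n + 1/15·y_{n+1}] ⇒ (1 − 1/15z)y_{n+1} = (1 + 14/15z)y_n
  ⇒ R(z) = (1 + 14/15z)/(1 − 1/15z).

Solve |R(x)|<1 on ℝ⁻.
x=-0.53: |R|=0.4881
R=−1: 1+14/15x = −1+1/15x ⇒ -13/15x=2 ⇒ x=2/(-13/15)=-2.3077
Confirm numerically:
  x=-2.176: |R|=0.90033 <1
  x=-1.118: |R|=0.04045 <1
  x=-1.024: |R|=0.04144 <1
  x=-2.700: |R|=1.28814 >1
  x=-2.675: |R|=1.27016 >1
Stable set (-2.3077, 0).

left endpoint -2.3077.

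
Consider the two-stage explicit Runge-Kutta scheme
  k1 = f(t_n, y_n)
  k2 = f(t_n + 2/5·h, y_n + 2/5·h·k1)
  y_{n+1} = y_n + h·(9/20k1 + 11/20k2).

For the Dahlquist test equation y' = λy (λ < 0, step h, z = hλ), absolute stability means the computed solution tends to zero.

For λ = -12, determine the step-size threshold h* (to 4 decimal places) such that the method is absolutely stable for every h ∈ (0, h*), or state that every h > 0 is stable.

Test eqn y'=λy, z=hλ:
  k1=λy_n ⇒ h·k1=z·y_n;  k2=λ(1+2/5z)y_n ⇒ h·k2=z(1+2/5z)y_n
  y_{n+1}/y_n = 1 + 9/20z + 11/20z(1+2/5z) = 1 + z + 11/50z²
  so R(z) = 1 + z + 11/50z².

Need |R(x)|<1, x<0.
x=-0.33: |R|=0.6940
R=1: x+11/50x²=0 ⇒ x=−50/11=-4.5455; min R=1−1/(4·11/50)=-0.1364>−1
Confirm numerically:
  x=-2.500: |R|=0.12500 <1
  x=-2.297: |R|=0.13623 <1
  x=-1.856: |R|=0.09816 <1
  x=-5.099: |R|=1.62096 >1
  x=-4.737: |R|=1.19962 >1
Interval (-4.5455, 0).

(-4.5455,0); λ=-12 ⇒ h* = (50/11)/12 = 0.3788.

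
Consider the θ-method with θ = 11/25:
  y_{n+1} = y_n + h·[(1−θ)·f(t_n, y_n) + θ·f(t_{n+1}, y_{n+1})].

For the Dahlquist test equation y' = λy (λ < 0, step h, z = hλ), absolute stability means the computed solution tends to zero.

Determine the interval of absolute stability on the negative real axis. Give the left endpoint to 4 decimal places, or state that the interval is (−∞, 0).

(-16.6667, 0).

Set f=λy, z=hλ:
  y_{n+1} = y_n + z·[14/25·y_n + 11/25·y_{n+1}] ⇒ (1 − 11/25z)y_{n+1} = (1 + 14/25z)y_n
  ⇒ R(z) = (1 + 14/25z)/(1 − 11/25z).

Boundary: |R(x)|=1, x<0.
x=-1.35: |R|=0.1531
R=−1: 1+14/25x = −1+11/25x ⇒ -3/25x=2 ⇒ x=2/(-3/25)=-16.6667
Confirm numerically:
  x=-14.049: |R|=0.95626 <1
  x=-14.025: |R|=0.95579 <1
  x=-10.819: |R|=0.87818 <1
  x=-9.234: |R|=0.82383 <1
  x=-17.165: |R|=1.00699 >1
  x=-16.906: |R|=1.00340 >1
  x=-16.829: |R|=1.00232 >1
Stable set (-16.6667, 0).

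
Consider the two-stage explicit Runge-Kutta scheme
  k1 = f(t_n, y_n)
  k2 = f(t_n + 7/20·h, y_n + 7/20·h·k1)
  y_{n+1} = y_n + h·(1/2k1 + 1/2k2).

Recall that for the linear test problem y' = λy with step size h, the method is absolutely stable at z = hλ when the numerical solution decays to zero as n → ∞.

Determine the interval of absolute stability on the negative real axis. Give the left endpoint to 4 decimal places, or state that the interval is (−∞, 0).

z∈(-5.7143,0).

Test eqn y'=λy, z=hλ:
  k1=λy_n ⇒ h·k1=z·y_n;  k2=λ(1+7/20z)y_n ⇒ h·k2=z(1+7/20z)y_n
  y_{n+1}/y_n = 1 + 1/2z + 1/2z(1+7/20z) = 1 + z + 7/40z²
  R(z) = 1 + z + 7/40z².

Boundary: |R(x)|=1, x<0.
x=-1.32: |R|=0.0151
R=1: x+7/40x²=0 ⇒ x=−40/7=-5.7143; min R=1−1/(4·7/40)=-0.4286>−1
Confirm numerically:
  x=-4.083: |R|=0.16559 <1
  x=-3.883: |R|=0.24440 <1
  x=-2.742: |R|=0.42625 <1
  x=-2.710: |R|=0.42478 <1
  x=-6.265: |R|=1.60379 >1
  x=-5.775: |R|=1.06136 >1
Stable set (-5.7143, 0).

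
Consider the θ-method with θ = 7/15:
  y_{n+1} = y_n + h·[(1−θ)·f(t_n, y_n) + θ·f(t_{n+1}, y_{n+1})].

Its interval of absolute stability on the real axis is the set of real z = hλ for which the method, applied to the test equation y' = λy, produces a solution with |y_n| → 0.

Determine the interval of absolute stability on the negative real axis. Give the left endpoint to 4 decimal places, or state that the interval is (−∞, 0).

(-30.0000, 0).

With y'=λy (z=hλ):
  y_{n+1} = y_n + z·[8/15·y_n + 7/15·y_{n+1}] ⇒ (1 − 7/15z)y_{n+1} = (1 + 8/15z)y_n
  Hence R(z) = (1 + 8/15z)/(1 − 7/15z).

Need |R(x)|<1, x<0.
x=-0.64: |R|=0.5072
R=−1: 1+8/15x = −1+7/15x ⇒ -1/15x=2 ⇒ x=2/(-1/15)=-30.0000
Confirm numerically:
  x=-27.731: |R|=0.98915 <1
  x=-17.127: |R|=0.90457 <1
  x=-16.495: |R|=0.89649 <1
  x=-14.409: |R|=0.86544 <1
  x=-30.489: |R|=1.00214 >1
  x=-30.165: |R|=1.00073 >1
So |R|<1 on (-30.0000, 0).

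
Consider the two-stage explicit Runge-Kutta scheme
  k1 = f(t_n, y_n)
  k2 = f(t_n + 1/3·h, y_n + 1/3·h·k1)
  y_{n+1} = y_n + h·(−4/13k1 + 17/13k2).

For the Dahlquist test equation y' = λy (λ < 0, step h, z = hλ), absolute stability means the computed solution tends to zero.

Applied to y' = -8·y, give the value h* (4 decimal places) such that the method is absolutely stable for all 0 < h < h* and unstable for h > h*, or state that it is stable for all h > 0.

(-2.2941,0); λ=-8 ⇒ h* = (39/17)/8 = 0.2868.

Test eqn y'=λy, z=hλ:
  k1=λy_n ⇒ h·k1=z·y_n;  k2=λ(1+1/3z)y_n ⇒ h·k2=z(1+1/3z)y_n
  y_{n+1}/y_n = 1 − 4/13z + 17/13z(1+1/3z) = 1 + z + 17/39z²
  ⇒ R(z) = 1 + z + 17/39z².

Need |R(x)|<1, x<0.
x=-0.44: |R|=0.6444
R=1: x+17/39x²=0 ⇒ x=−39/17=-2.2941; min R=1−1/(4·17/39)=0.4265>−1
Confirm numerically:
  x=-1.501: |R|=0.48108 <1
  x=-1.407: |R|=0.45592 <1
  x=-0.953: |R|=0.44289 <1
  x=-2.766: |R|=1.56894 >1
  x=-2.679: |R|=1.44945 >1
  x=-2.506: |R|=1.23145 >1
So |R|<1 on (-2.2941, 0).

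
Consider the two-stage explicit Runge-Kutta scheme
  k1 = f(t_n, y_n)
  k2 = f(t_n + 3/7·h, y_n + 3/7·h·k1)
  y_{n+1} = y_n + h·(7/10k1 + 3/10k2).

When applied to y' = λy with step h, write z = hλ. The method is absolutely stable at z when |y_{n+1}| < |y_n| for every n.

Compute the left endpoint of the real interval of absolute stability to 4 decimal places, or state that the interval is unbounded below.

Test eqn y'=λy, z=hλ:
  k1=λy_n ⇒ h·k1=z·y_n;  k2=λ(1+3/7z)y_n ⇒ h·k2=z(1+3/7z)y_n
  y_{n+1}/y_n = 1 + 7/10z + 3/10z(1+3/7z) = 1 + z + 9/70z²
  R(z) = 1 + z + 9/70z².

Find x<0 with |R(x)|<1.
x=-0.46: |R|=0.5672
R=1: x+9/70x²=0 ⇒ x=−70/9=-7.7778; min R=1−1/(4·9/70)=-0.9444>−1
Confirm numerically:
  x=-5.394: |R|=0.65318 <1
  x=-5.213: |R|=0.71902 <1
  x=-3.509: |R|=0.92589 <1
  x=-8.029: |R|=1.25934 >1
  x=-7.888: |R|=1.11178 >1
Stable set (-7.7778, 0).

left endpoint -7.7778.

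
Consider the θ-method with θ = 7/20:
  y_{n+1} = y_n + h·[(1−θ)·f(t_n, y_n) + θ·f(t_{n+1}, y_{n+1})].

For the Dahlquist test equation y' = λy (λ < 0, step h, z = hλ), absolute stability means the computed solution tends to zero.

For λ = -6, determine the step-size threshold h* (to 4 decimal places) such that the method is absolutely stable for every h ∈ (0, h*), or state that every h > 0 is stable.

(-6.6667,0); λ=-6 ⇒ h* = (20/3)/6 = 1.1111.

Set f=λy, z=hλ:
  y_{n+1} = y_n + z·[13/20·y_n + 7/20·y_{n+1}] ⇒ (1 − 7/20z)y_{n+1} = (1 + 13/20z)y_n
  so R(z) = (1 + 13/20z)/(1 − 7/20z).

Find x<0 with |R(x)|<1.
x=-0.94: |R|=0.2927
R=−1: 1+13/20x = −1+7/20x ⇒ -3/10x=2 ⇒ x=2/(-3/10)=-6.6667
Confirm numerically:
  x=-6.059: |R|=0.94158 <1
  x=-3.498: |R|=0.57263 <1
  x=-3.172: |R|=0.50318 <1
  x=-7.264: |R|=1.05059 >1
  x=-7.030: |R|=1.03150 >1
Interval (-6.6667, 0).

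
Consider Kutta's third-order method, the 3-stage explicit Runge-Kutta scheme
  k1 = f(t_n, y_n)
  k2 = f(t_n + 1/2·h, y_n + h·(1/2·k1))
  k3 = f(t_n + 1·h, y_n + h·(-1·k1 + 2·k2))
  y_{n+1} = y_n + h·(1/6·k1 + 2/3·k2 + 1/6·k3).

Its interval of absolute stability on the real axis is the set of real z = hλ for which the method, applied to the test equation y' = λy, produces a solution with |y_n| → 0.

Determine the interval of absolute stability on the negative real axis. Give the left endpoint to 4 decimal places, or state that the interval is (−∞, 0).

Test eqn y'=λy, z=hλ:
  order 3, 3-stage ⇒ R(z)=1+z+z^2/2+z^3/6
  (e.g. R(-1.19)=0.23719, |R|=0.23719)

Need |R(x)|<1, x<0.
x=-1.19: |R|=0.2372
|R(-2.72)|=1.3747 |R(-1.33)|=0.1623 |R(-0.64)|=0.5211
Bisect:
  x_lo=-3.0306 |R|=2.0775  x_hi=-0.0608 |R|=0.9410
  mid=-1.54573 |R|=0.03338 →hi
  mid=-2.28818 |R|=0.66702 →hi
  mid=-2.65940 |R|=1.25792 →lo
  mid=-2.47379 |R|=0.93708 →hi
  mid=-2.56659 |R|=1.09076 →lo
  mid=-2.52019 |R|=1.01228 →lo
  mid=-2.49699 |R|=0.97428 →hi
  mid=-2.50859 |R|=0.99318 →hi
  ...
  [-2.51276,-2.51258] ⇒ x*=-2.5127
So |R|<1 on (-2.5127, 0).

z∈(-2.5127,0).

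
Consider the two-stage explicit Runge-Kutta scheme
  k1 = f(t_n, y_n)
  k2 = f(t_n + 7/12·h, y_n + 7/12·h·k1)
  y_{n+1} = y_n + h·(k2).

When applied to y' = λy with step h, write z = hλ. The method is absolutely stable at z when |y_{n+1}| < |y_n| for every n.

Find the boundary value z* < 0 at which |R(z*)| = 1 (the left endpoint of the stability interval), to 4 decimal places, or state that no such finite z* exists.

left endpoint -1.7143.

With y'=λy (z=hλ):
  k1=λy_n ⇒ h·k1=z·y_n;  k2=λ(1+7/12z)y_n ⇒ h·k2=z(1+7/12z)y_n
  y_{n+1}/y_n = 1 + z(1+7/12z) = 1 + z + 7/12z²
  Hence R(z) = 1 + z + 7/12z².

Boundary: |R(x)|=1, x<0.
x=-0.74: |R|=0.5794
R=1: x+7/12x²=0 ⇒ x=−12/7=-1.7143; min R=1−1/(4·7/12)=0.5714>−1
Confirm numerically:
  x=-1.556: |R|=0.85633 <1
  x=-1.265: |R|=0.66846 <1
  x=-1.141: |R|=0.61843 <1
  x=-2.248: |R|=1.69988 >1
  x=-1.974: |R|=1.29906 >1
  x=-1.824: |R|=1.11674 >1
Interval (-1.7143, 0).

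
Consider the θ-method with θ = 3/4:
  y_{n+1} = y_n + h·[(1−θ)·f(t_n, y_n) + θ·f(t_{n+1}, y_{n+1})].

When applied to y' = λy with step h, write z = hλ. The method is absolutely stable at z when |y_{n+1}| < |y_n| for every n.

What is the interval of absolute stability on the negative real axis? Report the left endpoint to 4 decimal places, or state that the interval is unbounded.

unbounded; (−∞, 0).

Set f=λy, z=hλ:
  y_{n+1} = y_n + z·[1/4·y_n + 3/4·y_{n+1}] ⇒ (1 − 3/4z)y_{n+1} = (1 + 1/4z)y_n
  ⇒ R(z) = (1 + 1/4z)/(1 − 3/4z).

Boundary: |R(x)|=1, x<0.
x=-0.46: |R|=0.6580
x=-2: |R|=0.2000
x=-10: |R|=0.1765
x=-100: |R|=0.3158
θ=3/4≥1/2 ⇒ |1+1/4x|<|1−3/4x| ∀x<0 ⇒ unbounded interval.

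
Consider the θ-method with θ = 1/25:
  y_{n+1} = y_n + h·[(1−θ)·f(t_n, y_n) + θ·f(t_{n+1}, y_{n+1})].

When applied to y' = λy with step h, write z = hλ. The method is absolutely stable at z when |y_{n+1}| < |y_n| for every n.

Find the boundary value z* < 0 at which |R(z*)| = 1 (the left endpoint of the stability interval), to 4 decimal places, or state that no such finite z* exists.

With y'=λy (z=hλ):
  y_{n+1} = y_n + z·[24/25·y_n + 1/25·y_{n+1}] ⇒ (1 − 1/25z)y_{n+1} = (1 + 24/25z)y_n
  R(z) = (1 + 24/25z)/(1 − 1/25z).

Need |R(x)|<1, x<0.
x=-1.03: |R|=0.0108
R=−1: 1+24/25x = −1+1/25x ⇒ -23/25x=2 ⇒ x=2/(-23/25)=-2.1739
Confirm numerically:
  x=-1.940: |R|=0.80030 <1
  x=-0.970: |R|=0.06623 <1
  x=-0.919: |R|=0.11358 <1
  x=-0.889: |R|=0.14153 <1
  x=-2.741: |R|=1.47017 >1
  x=-2.401: |R|=1.19061 >1
  x=-2.252: |R|=1.06590 >1
So |R|<1 on (-2.1739, 0).

z* = -2.1739.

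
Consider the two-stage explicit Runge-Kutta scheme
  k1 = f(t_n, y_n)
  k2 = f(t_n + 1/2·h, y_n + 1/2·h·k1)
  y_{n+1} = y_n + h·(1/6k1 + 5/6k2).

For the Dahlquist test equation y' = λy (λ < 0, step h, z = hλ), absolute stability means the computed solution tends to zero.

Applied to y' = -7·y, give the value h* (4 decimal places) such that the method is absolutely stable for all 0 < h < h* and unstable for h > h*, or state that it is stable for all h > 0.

On y'=λy, z=hλ:
  k1=λy_n ⇒ h·k1=z·y_n;  k2=λ(1+1/2z)y_n ⇒ h·k2=z(1+1/2z)y_n
  y_{n+1}/y_n = 1 + 1/6z + 5/6z(1+1/2z) = 1 + z + 5/12z²
  R(z) = 1 + z + 5/12z².

Solve |R(x)|<1 on ℝ⁻.
x=-0.45: |R|=0.6344
R=1: x+5/12x²=0 ⇒ x=−12/5=-2.4000; min R=1−1/(4·5/12)=0.4000>−1
Confirm numerically:
  x=-2.280: |R|=0.88600 <1
  x=-1.562: |R|=0.45460 <1
  x=-1.150: |R|=0.40104 <1
  x=-2.938: |R|=1.65860 >1
  x=-2.644: |R|=1.26881 >1
Stable set (-2.4000, 0).

(-2.4000,0); λ=-7 ⇒ h* = (12/5)/7 = 0.3429.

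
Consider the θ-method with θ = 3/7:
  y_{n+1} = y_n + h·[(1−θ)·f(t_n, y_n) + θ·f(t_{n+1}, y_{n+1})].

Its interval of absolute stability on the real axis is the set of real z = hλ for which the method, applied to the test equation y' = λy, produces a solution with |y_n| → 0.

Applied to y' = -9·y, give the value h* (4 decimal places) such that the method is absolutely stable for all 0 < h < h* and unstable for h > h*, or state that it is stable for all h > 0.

(-14.0000,0); λ=-9 ⇒ h* = (14)/9 = 1.5556.

On y'=λy, z=hλ:
  y_{n+1} = y_n + z·[4/7·y_n + 3/7·y_{n+1}] ⇒ (1 − 3/7z)y_{n+1} = (1 + 4/7z)y_n
  Hence R(z) = (1 + 4/7z)/(1 − 3/7z).

Solve |R(x)|<1 on ℝ⁻.
x=-1.06: |R|=0.2711
R=−1: 1+4/7x = −1+3/7x ⇒ -1/7x=2 ⇒ x=2/(-1/7)=-14.0000
Confirm numerically:
  x=-13.760: |R|=0.99503 <1
  x=-11.825: |R|=0.94879 <1
  x=-11.220: |R|=0.93163 <1
  x=-7.541: |R|=0.78196 <1
  x=-14.533: |R|=1.01053 >1
  x=-14.168: |R|=1.00339 >1
  x=-14.077: |R|=1.00156 >1
Stable set (-14.0000, 0).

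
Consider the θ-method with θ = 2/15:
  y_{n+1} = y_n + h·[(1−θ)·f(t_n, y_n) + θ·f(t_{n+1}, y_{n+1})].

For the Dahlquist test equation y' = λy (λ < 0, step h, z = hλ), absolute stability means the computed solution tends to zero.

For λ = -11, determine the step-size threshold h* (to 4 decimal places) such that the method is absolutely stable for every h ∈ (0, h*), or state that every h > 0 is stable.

(-2.7273,0); λ=-11 ⇒ h* = (30/11)/11 = 0.2479.

On y'=λy, z=hλ:
  y_{n+1} = y_n + z·[13/15·y_n + 2/15·y_{n+1}] ⇒ (1 − 2/15z)y_{n+1} = (1 + 13/15z)y_n
  so R(z) = (1 + 13/15z)/(1 − 2/15z).

Need |R(x)|<1, x<0.
x=-1.71: |R|=0.3925
R=−1: 1+13/15x = −1+2/15x ⇒ -11/15x=2 ⇒ x=2/(-11/15)=-2.7273
Confirm numerically:
  x=-2.428: |R|=0.83421 <1
  x=-1.543: |R|=0.27972 <1
  x=-1.507: |R|=0.25486 <1
  x=-3.189: |R|=1.23758 >1
  x=-3.032: |R|=1.15913 >1
  x=-2.806: |R|=1.04201 >1
Stable set (-2.7273, 0).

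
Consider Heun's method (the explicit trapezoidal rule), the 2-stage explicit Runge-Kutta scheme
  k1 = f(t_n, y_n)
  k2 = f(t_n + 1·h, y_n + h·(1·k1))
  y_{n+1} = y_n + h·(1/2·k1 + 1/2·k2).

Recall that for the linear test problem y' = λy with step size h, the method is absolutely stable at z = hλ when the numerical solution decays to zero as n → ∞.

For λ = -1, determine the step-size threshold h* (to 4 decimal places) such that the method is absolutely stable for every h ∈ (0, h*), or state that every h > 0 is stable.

With y'=λy (z=hλ):
  order 2, 2-stage ⇒ R(z)=1+z+z^2/2
  (e.g. R(-0.87)=0.50845, |R|=0.50845)

Solve |R(x)|<1 on ℝ⁻.
x=-0.87: |R|=0.5085
|R(-2.21)|=1.2320 |R(-1.41)|=0.5840 |R(-0.53)|=0.6104
Bisect:
  x_lo=-2.7112 |R|=1.9641  x_hi=-0.1269 |R|=0.8812
  mid=-1.41903 |R|=0.58779 →hi
  mid=-2.06510 |R|=1.06722 →lo
  mid=-1.74206 |R|=0.77533 →hi
  mid=-1.90358 |R|=0.90823 →hi
  mid=-1.98434 |R|=0.98446 →hi
  mid=-2.02472 |R|=1.02503 →lo
  mid=-2.00453 |R|=1.00454 →lo
  ...
  [-2.00012,-1.99996] ⇒ x*=-2.0000
Stable set (-2.0000, 0).

(-2.0000,0); λ=-1 ⇒ h* = 2.0000.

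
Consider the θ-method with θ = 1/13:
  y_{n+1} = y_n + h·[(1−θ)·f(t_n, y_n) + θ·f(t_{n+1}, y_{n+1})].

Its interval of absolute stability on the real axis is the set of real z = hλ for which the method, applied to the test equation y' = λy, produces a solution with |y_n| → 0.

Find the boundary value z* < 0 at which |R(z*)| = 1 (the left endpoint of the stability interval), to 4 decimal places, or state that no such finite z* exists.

On y'=λy, z=hλ:
  y_{n+1} = y_n + z·[12/13·y_n + 1/13·y_{n+1}] ⇒ (1 − 1/13z)y_{n+1} = (1 + 12/13z)y_n
  ⇒ R(z) = (1 + 12/13z)/(1 − 1/13z).

Find x<0 with |R(x)|<1.
x=-1.56: |R|=0.3929
R=−1: 1+12/13x = −1+1/13x ⇒ -11/13x=2 ⇒ x=2/(-11/13)=-2.3636
Confirm numerically:
  x=-2.336: |R|=0.98018 <1
  x=-1.735: |R|=0.53071 <1
  x=-1.287: |R|=0.17106 <1
  x=-1.062: |R|=0.01821 <1
  x=-2.646: |R|=1.19852 >1
  x=-2.512: |R|=1.10521 >1
  x=-2.450: |R|=1.06149 >1
So |R|<1 on (-2.3636, 0).

left endpoint -2.3636.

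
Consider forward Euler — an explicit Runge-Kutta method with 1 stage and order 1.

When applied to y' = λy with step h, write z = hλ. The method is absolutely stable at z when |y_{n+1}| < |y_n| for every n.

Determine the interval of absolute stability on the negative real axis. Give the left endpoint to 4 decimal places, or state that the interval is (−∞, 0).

z∈(-2.0000,0).

Test eqn y'=λy, z=hλ:
  order 1, 1-stage ⇒ R(z)=1+z
  (e.g. R(-1.72)=-0.72000, |R|=0.72000)

Boundary: |R(x)|=1, x<0.
x=-1.72: |R|=0.7200
|R(-1.62)|=0.6200 |R(-0.78)|=0.2200 |R(-0.54)|=0.4600
Bisect:
  x_lo=-2.5261 |R|=1.5261  x_hi=-0.2327 |R|=0.7673
  mid=-1.37939 |R|=0.37939 →hi
  mid=-1.95275 |R|=0.95275 →hi
  mid=-2.23943 |R|=1.23943 →lo
  mid=-2.09609 |R|=1.09609 →lo
  mid=-2.02442 |R|=1.02442 →lo
  mid=-1.98859 |R|=0.98859 →hi
  mid=-2.00650 |R|=1.00650 →lo
  mid=-1.99755 |R|=0.99755 →hi
  mid=-2.00202 |R|=1.00202 →lo
  ...
  [-2.00007,-1.99993] ⇒ x*=-2.0000
Stable set (-2.0000, 0).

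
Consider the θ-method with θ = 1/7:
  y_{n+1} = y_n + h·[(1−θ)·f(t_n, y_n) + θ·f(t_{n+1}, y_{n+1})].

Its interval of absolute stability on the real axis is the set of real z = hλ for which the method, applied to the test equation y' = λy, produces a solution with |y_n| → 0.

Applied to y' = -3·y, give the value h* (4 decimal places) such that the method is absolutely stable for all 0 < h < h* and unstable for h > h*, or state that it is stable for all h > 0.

With y'=λy (z=hλ):
  y_{n+1} = y_n + z·[6/7·y_n + 1/7·y_{n+1}] ⇒ (1 − 1/7z)y_{n+1} = (1 + 6/7z)y_n
  R(z) = (1 + 6/7z)/(1 − 1/7z).

Solve |R(x)|<1 on ℝ⁻.
x=-0.8: |R|=0.2821
R=−1: 1+6/7x = −1+1/7x ⇒ -5/7x=2 ⇒ x=2/(-5/7)=-2.8000
Confirm numerically:
  x=-2.339: |R|=0.75319 <1
  x=-1.469: |R|=0.21419 <1
  x=-1.370: |R|=0.14576 <1
  x=-1.275: |R|=0.07855 <1
  x=-3.185: |R|=1.18900 >1
  x=-3.107: |R|=1.15187 >1
  x=-3.073: |R|=1.13551 >1
Stable set (-2.8000, 0).

(-2.8000,0); λ=-3 ⇒ h* = (14/5)/3 = 0.9333.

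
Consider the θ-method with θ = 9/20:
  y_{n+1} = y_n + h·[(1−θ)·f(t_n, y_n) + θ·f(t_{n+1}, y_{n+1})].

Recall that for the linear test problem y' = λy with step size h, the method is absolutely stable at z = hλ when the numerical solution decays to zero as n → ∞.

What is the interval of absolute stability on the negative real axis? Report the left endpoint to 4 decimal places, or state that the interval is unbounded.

(-20.0000, 0).

With y'=λy (z=hλ):
  y_{n+1} = y_n + z·[11/20·y_n + 9/20·y_{n+1}] ⇒ (1 − 9/20z)y_{n+1} = (1 + 11/20z)y_n
  so R(z) = (1 + 11/20z)/(1 − 9/20z).

Find x<0 with |R(x)|<1.
x=-1.44: |R|=0.1262
R=−1: 1+11/20x = −1+9/20x ⇒ -1/10x=2 ⇒ x=2/(-1/10)=-20.0000
Confirm numerically:
  x=-14.040: |R|=0.91856 <1
  x=-12.584: |R|=0.88870 <1
  x=-9.610: |R|=0.80486 <1
  x=-9.333: |R|=0.79486 <1
  x=-20.536: |R|=1.00523 >1
  x=-20.493: |R|=1.00482 >1
  x=-20.162: |R|=1.00161 >1
Interval (-20.0000, 0).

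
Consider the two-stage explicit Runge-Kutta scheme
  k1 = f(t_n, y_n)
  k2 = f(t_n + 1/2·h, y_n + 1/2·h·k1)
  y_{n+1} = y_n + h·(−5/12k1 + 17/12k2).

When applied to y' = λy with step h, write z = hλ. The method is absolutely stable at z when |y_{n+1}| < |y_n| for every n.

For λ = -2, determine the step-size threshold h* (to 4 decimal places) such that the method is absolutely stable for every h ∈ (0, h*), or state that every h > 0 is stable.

(-1.4118,0); λ=-2 ⇒ h* = (24/17)/2 = 0.7059.

Set f=λy, z=hλ:
  k1=λy_n ⇒ h·k1=z·y_n;  k2=λ(1+1/2z)y_n ⇒ h·k2=z(1+1/2z)y_n
  y_{n+1}/y_n = 1 − 5/12z + 17/12z(1+1/2z) = 1 + z + 17/24z²
  Hence R(z) = 1 + z + 17/24z².

Need |R(x)|<1, x<0.
x=-0.53: |R|=0.6690
R=1: x+17/24x²=0 ⇒ x=−24/17=-1.4118; min R=1−1/(4·17/24)=0.6471>−1
Confirm numerically:
  x=-1.193: |R|=0.81513 <1
  x=-0.932: |R|=0.68328 <1
  x=-0.882: |R|=0.66903 <1
  x=-1.856: |R|=1.58402 >1
  x=-1.552: |R|=1.15417 >1
Stable set (-1.4118, 0).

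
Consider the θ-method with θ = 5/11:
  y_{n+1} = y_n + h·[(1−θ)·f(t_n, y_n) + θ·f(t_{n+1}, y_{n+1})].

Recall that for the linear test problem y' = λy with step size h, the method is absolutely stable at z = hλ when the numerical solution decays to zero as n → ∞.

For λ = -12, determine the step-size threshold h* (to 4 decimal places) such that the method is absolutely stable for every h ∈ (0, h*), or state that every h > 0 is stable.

Set f=λy, z=hλ:
  y_{n+1} = y_n + z·[6/11·y_n + 5/11·y_{n+1}] ⇒ (1 − 5/11z)y_{n+1} = (1 + 6/11z)y_n
  so R(z) = (1 + 6/11z)/(1 − 5/11z).

Solve |R(x)|<1 on ℝ⁻.
x=-1.18: |R|=0.2320
R=−1: 1+6/11x = −1+5/11x ⇒ -1/11x=2 ⇒ x=2/(-1/11)=-22.0000
Confirm numerically:
  x=-20.879: |R|=0.99029 <1
  x=-18.663: |R|=0.96801 <1
  x=-15.207: |R|=0.92195 <1
  x=-22.556: |R|=1.00449 >1
  x=-22.161: |R|=1.00132 >1
  x=-22.025: |R|=1.00021 >1
Interval (-22.0000, 0).

(-22.0000,0); λ=-12 ⇒ h* = (22)/12 = 1.8333.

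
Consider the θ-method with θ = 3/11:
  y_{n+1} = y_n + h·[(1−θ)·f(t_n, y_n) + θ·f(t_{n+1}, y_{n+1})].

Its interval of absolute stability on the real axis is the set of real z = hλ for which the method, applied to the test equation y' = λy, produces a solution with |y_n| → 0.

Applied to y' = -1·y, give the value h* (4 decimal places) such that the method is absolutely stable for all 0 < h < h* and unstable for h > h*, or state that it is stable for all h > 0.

Set f=λy, z=hλ:
  y_{n+1} = y_n + z·[8/11·y_n + 3/11·y_{n+1}] ⇒ (1 − 3/11z)y_{n+1} = (1 + 8/11z)y_n
  R(z) = (1 + 8/11z)/(1 − 3/11z).

Solve |R(x)|<1 on ℝ⁻.
x=-0.79: |R|=0.3500
R=−1: 1+8/11x = −1+3/11x ⇒ -5/11x=2 ⇒ x=2/(-5/11)=-4.4000
Confirm numerically:
  x=-3.982: |R|=0.90892 <1
  x=-3.771: |R|=0.85905 <1
  x=-2.860: |R|=0.60674 <1
  x=-4.654: |R|=1.05088 >1
  x=-4.446: |R|=1.00945 >1
So |R|<1 on (-4.4000, 0).

(-4.4000,0); λ=-1 ⇒ h* = (22/5)/1 = 4.4000.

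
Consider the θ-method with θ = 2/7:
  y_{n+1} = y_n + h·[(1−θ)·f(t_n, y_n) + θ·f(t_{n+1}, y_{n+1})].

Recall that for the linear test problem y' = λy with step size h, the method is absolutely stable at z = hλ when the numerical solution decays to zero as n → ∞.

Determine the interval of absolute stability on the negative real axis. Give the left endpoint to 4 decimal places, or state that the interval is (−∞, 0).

Test eqn y'=λy, z=hλ:
  y_{n+1} = y_n + z·[5/7·y_n + 2/7·y_{n+1}] ⇒ (1 − 2/7z)y_{n+1} = (1 + 5/7z)y_n
  ⇒ R(z) = (1 + 5/7z)/(1 − 2/7z).

Solve |R(x)|<1 on ℝ⁻.
x=-0.76: |R|=0.3756
R=−1: 1+5/7x = −1+2/7x ⇒ -3/7x=2 ⇒ x=2/(-3/7)=-4.6667
Confirm numerically:
  x=-4.467: |R|=0.96241 <1
  x=-3.847: |R|=0.83265 <1
  x=-3.629: |R|=0.78167 <1
  x=-3.427: |R|=0.73156 <1
  x=-5.240: |R|=1.09840 >1
  x=-4.874: |R|=1.03714 >1
Interval (-4.6667, 0).

(-4.6667, 0).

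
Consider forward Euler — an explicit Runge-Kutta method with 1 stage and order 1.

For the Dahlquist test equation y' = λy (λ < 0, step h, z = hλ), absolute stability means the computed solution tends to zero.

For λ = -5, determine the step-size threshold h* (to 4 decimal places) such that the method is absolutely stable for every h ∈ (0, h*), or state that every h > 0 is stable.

Set f=λy, z=hλ:
  order 1, 1-stage ⇒ R(z)=1+z
  (e.g. R(-0.9)=0.10000, |R|=0.10000)

Need |R(x)|<1, x<0.
x=-0.9: |R|=0.1000
|R(-1.86)|=0.8600 |R(-1.2)|=0.2000 |R(-1.06)|=0.0600
Bisect:
  x_lo=-2.8293 |R|=1.8293  x_hi=-0.3993 |R|=0.6007
  mid=-1.61430 |R|=0.61430 →hi
  mid=-2.22182 |R|=1.22182 →lo
  mid=-1.91806 |R|=0.91806 →hi
  mid=-2.06994 |R|=1.06994 →lo
  mid=-1.99400 |R|=0.99400 →hi
  mid=-2.03197 |R|=1.03197 →lo
  mid=-2.01299 |R|=1.01299 →lo
  ...
  [-2.00008,-1.99993] ⇒ x*=-2.0000
Stable set (-2.0000, 0).

(-2.0000,0); λ=-5 ⇒ h* = 0.4000.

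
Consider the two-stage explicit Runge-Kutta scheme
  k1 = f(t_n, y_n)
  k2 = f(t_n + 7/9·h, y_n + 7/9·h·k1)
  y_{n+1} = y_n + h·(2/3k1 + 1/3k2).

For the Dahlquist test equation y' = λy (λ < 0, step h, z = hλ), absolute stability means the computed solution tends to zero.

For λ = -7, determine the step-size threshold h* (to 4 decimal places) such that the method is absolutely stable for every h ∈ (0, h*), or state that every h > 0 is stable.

(-3.8571,0); λ=-7 ⇒ h* = (27/7)/7 = 0.5510.

On y'=λy, z=hλ:
  k1=λy_n ⇒ h·k1=z·y_n;  k2=λ(1+7/9z)y_n ⇒ h·k2=z(1+7/9z)y_n
  y_{n+1}/y_n = 1 + 2/3z + 1/3z(1+7/9z) = 1 + z + 7/27z²
  R(z) = 1 + z + 7/27z².

Boundary: |R(x)|=1, x<0.
x=-0.63: |R|=0.4729
R=1: x+7/27x²=0 ⇒ x=−27/7=-3.8571; min R=1−1/(4·7/27)=0.0357>−1
Confirm numerically:
  x=-3.683: |R|=0.83372 <1
  x=-2.858: |R|=0.25967 <1
  x=-2.456: |R|=0.10784 <1
  x=-4.267: |R|=1.45341 >1
  x=-4.073: |R|=1.22794 >1
  x=-4.064: |R|=1.21795 >1
Interval (-3.8571, 0).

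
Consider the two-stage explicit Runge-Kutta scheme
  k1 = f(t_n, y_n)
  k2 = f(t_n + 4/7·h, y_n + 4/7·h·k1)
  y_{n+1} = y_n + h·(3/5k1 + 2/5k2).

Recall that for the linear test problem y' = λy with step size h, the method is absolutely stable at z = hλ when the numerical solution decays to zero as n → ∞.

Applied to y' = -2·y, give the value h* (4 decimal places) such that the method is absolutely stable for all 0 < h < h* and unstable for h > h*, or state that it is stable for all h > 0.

With y'=λy (z=hλ):
  k1=λy_n ⇒ h·k1=z·y_n;  k2=λ(1+4/7z)y_n ⇒ h·k2=z(1+4/7z)y_n
  y_{n+1}/y_n = 1 + 3/5z + 2/5z(1+4/7z) = 1 + z + 8/35z²
  R(z) = 1 + z + 8/35z².

Find x<0 with |R(x)|<1.
x=-0.58: |R|=0.4969
R=1: x+8/35x²=0 ⇒ x=−35/8=-4.3750; min R=1−1/(4·8/35)=-0.0938>−1
Confirm numerically:
  x=-3.458: |R|=0.27520 <1
  x=-2.464: |R|=0.07628 <1
  x=-2.134: |R|=0.09310 <1
  x=-1.802: |R|=0.05978 <1
  x=-4.893: |R|=1.57933 >1
  x=-4.541: |R|=1.17230 >1
  x=-4.533: |R|=1.16371 >1
So |R|<1 on (-4.3750, 0).

(-4.3750,0); λ=-2 ⇒ h* = (35/8)/2 = 2.1875.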